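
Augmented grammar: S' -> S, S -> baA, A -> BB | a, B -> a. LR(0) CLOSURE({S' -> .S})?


Start: S' -> .S
For each item with dot before a nonterminal B, add B -> .γ for every B-production
Closure: [S' -> .S, S -> .baA]


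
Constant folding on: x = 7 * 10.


7 * 10 = 70 at compile time
Optimized: x = 70


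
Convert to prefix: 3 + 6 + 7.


left-to-right (same/higher precedence on left): tree is (+ (+ 3 6) 7)
Prefix: + + 3 6 7


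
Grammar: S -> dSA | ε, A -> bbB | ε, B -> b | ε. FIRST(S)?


Per alternative of S: FIRST(dSA) = {d}; FIRST(ε) = {ε}
FIRST(S) = {d, ε}


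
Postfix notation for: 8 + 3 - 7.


Left to right (same or higher precedence on left)
Postfix: 8 3 + 7 -


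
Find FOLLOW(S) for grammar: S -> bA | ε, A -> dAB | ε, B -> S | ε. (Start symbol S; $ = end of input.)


$ ∈ FOLLOW(S). For each A -> αBβ: add FIRST(β)\{ε} to FOLLOW(B); if β nullable, add FOLLOW(A).
FOLLOW(S) = {$, b}


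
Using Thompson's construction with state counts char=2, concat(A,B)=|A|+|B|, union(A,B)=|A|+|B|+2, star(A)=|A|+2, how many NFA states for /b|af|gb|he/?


Syntax tree has 7 char leaf(s), 3 union(s), 0 star(s)
chars contribute 7×2 = 14; each union adds +2; each star adds +2
Total: 14 + 6 + 0 = 20 states


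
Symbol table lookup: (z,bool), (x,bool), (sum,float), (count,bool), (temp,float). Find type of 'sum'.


Lookup 'sum' → type float


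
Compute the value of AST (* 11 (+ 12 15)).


Evaluate inner: (+ 12 15) = 27
Evaluate root: (* 11 27) = 297
Result: 297


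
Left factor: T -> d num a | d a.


Common prefix: 'd'
Factored: T -> d T', T' -> num a | a


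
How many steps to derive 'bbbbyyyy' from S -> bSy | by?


Derivation: S => bSy => bbSyy => bbbSyyy => bbbbyyyy
Steps: 4


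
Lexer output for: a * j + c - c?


Scan left to right, longest-match per lexeme
Tokens: ID(a), OP(*), ID(j), OP(+), ID(c), OP(-), ID(c)


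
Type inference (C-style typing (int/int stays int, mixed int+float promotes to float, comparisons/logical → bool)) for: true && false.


Operand types: bool && bool
Rule: logical operators take bool operands and yield bool
Result type: bool


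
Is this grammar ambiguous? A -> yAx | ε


balanced y^n…x^n: each string has a unique parse
Unambiguous


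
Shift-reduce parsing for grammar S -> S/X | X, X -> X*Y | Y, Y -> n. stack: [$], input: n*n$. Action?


no handle on stack; shift 'n'
Action: shift


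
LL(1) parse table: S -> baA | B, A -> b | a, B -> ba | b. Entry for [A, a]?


For [A, a]: 'a' ∈ FIRST(a)
Entry: A -> a


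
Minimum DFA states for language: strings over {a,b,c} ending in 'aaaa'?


Track the longest suffix of input matching a prefix of 'aaaa': 5 classes (prefixes of length 0..4)
Minimal DFA: 5 states


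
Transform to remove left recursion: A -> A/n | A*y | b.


Left-recursive alternatives: A/n, A*y; non-recursive: b
Introduce A': A -> bA', A' -> /nA' | *yA' | ε


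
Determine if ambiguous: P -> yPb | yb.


balanced y^n…b^n: each string has a unique parse
Unambiguous


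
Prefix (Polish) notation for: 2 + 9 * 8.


'*' binds tighter: tree is (+ 2 (* 9 8))
Prefix: + 2 * 9 8


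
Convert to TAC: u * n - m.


Break into single-operator statements:
t1 = u * n
t2 = t1 - m


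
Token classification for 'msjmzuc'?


Pattern: letter/underscore followed by alphanumerics, not a keyword
Type: IDENTIFIER


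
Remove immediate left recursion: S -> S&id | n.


Left-recursive alternatives: S&id; non-recursive: n
Introduce S': S -> nS', S' -> &idS' | ε


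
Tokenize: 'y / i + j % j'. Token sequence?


Scan left to right, longest-match per lexeme
Tokens: ID(y), OP(/), ID(i), OP(+), ID(j), OP(%), ID(j)


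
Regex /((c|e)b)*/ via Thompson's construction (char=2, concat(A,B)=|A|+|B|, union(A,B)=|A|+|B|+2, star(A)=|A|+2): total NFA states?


Syntax tree has 3 char leaf(s), 1 union(s), 1 star(s)
chars contribute 3×2 = 6; each union adds +2; each star adds +2
Total: 6 + 2 + 2 = 10 states


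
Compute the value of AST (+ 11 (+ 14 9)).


Evaluate inner: (+ 14 9) = 23
Evaluate root: (+ 11 23) = 34
Result: 34


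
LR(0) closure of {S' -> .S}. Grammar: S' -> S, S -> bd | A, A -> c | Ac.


Start: S' -> .S
For each item with dot before a nonterminal B, add B -> .γ for every B-production
Closure: [S' -> .S, S -> .bd, S -> .A, A -> .c, A -> .Ac]


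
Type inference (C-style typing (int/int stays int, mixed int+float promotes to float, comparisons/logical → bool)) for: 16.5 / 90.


Operand types: float / int
Rule: mixed int/float promotes to float; int/int stays int
Result type: float


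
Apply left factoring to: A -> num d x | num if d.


Common prefix: 'num'
Factored: A -> num A', A' -> d x | if d


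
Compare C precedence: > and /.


'/' is multiplicative (level 10); '>' is relational (level 7)
Higher level binds tighter
'/' has higher precedence than '>'


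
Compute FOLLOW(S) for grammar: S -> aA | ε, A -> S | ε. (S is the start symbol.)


$ ∈ FOLLOW(S). For each A -> αBβ: add FIRST(β)\{ε} to FOLLOW(B); if β nullable, add FOLLOW(A).
FOLLOW(S) = {$}


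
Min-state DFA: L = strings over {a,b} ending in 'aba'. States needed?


Track the longest suffix of input matching a prefix of 'aba': 4 classes (prefixes of length 0..3)
Minimal DFA: 4 states


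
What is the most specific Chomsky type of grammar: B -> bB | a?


Right-linear: every RHS is a terminal or a terminal followed by one nonterminal
Classification: Type 3 (Regular)


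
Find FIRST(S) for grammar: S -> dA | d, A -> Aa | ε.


Per alternative of S: FIRST(dA) = {d}; FIRST(d) = {d}
FIRST(S) = {d}


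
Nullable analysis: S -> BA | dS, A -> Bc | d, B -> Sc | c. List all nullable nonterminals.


A nonterminal is nullable iff some alternative derives ε (directly, or every symbol in it is nullable)
Nullable: {}


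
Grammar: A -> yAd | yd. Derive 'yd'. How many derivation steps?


Derivation: A => yd
Steps: 1


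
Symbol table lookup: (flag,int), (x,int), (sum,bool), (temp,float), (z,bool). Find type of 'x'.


Lookup 'x' → type int


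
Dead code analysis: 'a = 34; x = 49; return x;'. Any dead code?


a is assigned but never read
Dead: 'a = 34'


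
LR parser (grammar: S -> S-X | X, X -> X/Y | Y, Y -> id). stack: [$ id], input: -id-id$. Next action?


'id' on top is the handle for Y -> id
Action: reduce (Y -> id)


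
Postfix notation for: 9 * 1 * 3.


Left to right (same or higher precedence on left)
Postfix: 9 1 * 3 *


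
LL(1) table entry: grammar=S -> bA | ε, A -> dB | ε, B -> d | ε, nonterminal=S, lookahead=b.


For [S, b]: 'b' ∈ FIRST(bA)
Entry: S -> bA


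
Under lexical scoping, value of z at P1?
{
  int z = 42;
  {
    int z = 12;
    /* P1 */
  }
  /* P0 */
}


z declared in the same block as P1
z = 12


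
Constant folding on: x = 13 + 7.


13 + 7 = 20 at compile time
Optimized: x = 20


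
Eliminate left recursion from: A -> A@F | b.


Left-recursive alternatives: A@F; non-recursive: b
Introduce A': A -> bA', A' -> @FA' | ε


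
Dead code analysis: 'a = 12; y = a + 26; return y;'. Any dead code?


a is read by y's definition; y is returned
No dead code


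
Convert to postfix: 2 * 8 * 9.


Left to right (same or higher precedence on left)
Postfix: 2 8 * 9 *


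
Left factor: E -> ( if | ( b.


Common prefix: '('
Factored: E -> ( E', E' -> if | b


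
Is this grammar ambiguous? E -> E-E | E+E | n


'n-n+n' has two parse trees (no precedence encoded between - and +)
Ambiguous


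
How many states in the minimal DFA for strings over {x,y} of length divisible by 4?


Track length mod 4: states 0..3, accept at 0
Minimal DFA: 4 states


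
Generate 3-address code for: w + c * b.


Break into single-operator statements:
t1 = c * b
t2 = w + t1


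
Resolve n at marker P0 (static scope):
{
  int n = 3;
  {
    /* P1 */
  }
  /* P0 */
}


n declared in the same block as P0
n = 3


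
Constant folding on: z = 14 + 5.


14 + 5 = 19 at compile time
Optimized: z = 19


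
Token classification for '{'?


Pattern: delimiter/punctuation
Type: PUNCTUATION


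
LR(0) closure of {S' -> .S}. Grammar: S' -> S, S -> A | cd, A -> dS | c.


Start: S' -> .S
For each item with dot before a nonterminal B, add B -> .γ for every B-production
Closure: [S' -> .S, S -> .A, S -> .cd, A -> .dS, A -> .c]


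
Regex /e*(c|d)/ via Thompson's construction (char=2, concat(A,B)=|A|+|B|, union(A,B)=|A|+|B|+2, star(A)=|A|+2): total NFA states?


Syntax tree has 3 char leaf(s), 1 union(s), 1 star(s)
chars contribute 3×2 = 6; each union adds +2; each star adds +2
Total: 6 + 2 + 2 = 10 states


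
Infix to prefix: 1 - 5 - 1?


left-to-right (same/higher precedence on left): tree is (- (- 1 5) 1)
Prefix: - - 1 5 1


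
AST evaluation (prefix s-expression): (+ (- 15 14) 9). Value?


Evaluate inner: (- 15 14) = 1
Evaluate root: (+ 1 9) = 10
Result: 10


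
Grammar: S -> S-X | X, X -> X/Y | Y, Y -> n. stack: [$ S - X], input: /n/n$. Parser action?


'/' can extend X; shift to build X -> X/Y
Action: shift


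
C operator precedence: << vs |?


'<<' is shift (level 8); '|' is bitwise OR (level 3)
Higher level binds tighter
'<<' has higher precedence than '|'


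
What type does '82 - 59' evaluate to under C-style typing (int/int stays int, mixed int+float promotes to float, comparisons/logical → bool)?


Operand types: int - int
Rule: mixed int/float promotes to float; int/int stays int
Result type: int


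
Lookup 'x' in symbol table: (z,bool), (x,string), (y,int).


Lookup 'x' → type string


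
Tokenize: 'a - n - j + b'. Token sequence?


Scan left to right, longest-match per lexeme
Tokens: ID(a), OP(-), ID(n), OP(-), ID(j), OP(+), ID(b)


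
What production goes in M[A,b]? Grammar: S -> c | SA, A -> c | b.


For [A, b]: 'b' ∈ FIRST(b)
Entry: A -> b


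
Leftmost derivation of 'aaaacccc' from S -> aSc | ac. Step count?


Derivation: S => aSc => aaScc => aaaSccc => aaaacccc
Steps: 4


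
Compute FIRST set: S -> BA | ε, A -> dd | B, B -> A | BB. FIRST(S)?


Per alternative of S: FIRST(BA) = {d}; FIRST(ε) = {ε}
FIRST(S) = {d, ε}


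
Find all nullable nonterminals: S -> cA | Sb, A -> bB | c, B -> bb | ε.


A nonterminal is nullable iff some alternative derives ε (directly, or every symbol in it is nullable)
Nullable: {B}


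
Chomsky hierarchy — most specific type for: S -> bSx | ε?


Single nonterminal LHS, but b^n x^n is not regular
Classification: Type 2 (Context-Free)


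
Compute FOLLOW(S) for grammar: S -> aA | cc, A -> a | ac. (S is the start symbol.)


$ ∈ FOLLOW(S). For each A -> αBβ: add FIRST(β)\{ε} to FOLLOW(B); if β nullable, add FOLLOW(A).
FOLLOW(S) = {$}


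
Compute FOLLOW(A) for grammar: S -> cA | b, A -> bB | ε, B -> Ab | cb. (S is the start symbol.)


$ ∈ FOLLOW(S). For each A -> αBβ: add FIRST(β)\{ε} to FOLLOW(B); if β nullable, add FOLLOW(A).
FOLLOW(A) = {$, b}


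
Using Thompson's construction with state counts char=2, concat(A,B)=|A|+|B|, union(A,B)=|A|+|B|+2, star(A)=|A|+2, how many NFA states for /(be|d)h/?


Syntax tree has 4 char leaf(s), 1 union(s), 0 star(s)
chars contribute 4×2 = 8; each union adds +2; each star adds +2
Total: 8 + 2 + 0 = 10 states


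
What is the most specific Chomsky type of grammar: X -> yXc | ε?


Single nonterminal LHS, but y^n c^n is not regular
Classification: Type 2 (Context-Free)


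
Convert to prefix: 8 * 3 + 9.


left-to-right (same/higher precedence on left): tree is (+ (* 8 3) 9)
Prefix: + * 8 3 9


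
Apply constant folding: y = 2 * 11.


2 * 11 = 22 at compile time
Optimized: y = 22


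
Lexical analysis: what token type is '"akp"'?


Pattern: double-quoted sequence
Type: STRING_LITERAL


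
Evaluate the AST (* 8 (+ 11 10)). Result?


Evaluate inner: (+ 11 10) = 21
Evaluate root: (* 8 21) = 168
Result: 168


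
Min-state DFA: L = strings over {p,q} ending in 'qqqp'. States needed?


Track the longest suffix of input matching a prefix of 'qqqp': 5 classes (prefixes of length 0..4)
Minimal DFA: 5 states


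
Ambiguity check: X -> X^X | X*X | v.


'v^v*v' has two parse trees (no precedence encoded between ^ and *)
Ambiguous


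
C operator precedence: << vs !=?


'<<' is shift (level 8); '!=' is equality (level 6)
Higher level binds tighter
'<<' has higher precedence than '!='


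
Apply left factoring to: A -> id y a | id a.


Common prefix: 'id'
Factored: A -> id A', A' -> y a | a


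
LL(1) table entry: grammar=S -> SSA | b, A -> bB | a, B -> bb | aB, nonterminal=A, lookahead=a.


For [A, a]: 'a' ∈ FIRST(a)
Entry: A -> a


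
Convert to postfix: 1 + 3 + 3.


Left to right (same or higher precedence on left)
Postfix: 1 3 + 3 +


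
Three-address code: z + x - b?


Break into single-operator statements:
t1 = z + x
t2 = t1 - b


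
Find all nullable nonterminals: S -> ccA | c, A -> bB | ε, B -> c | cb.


A nonterminal is nullable iff some alternative derives ε (directly, or every symbol in it is nullable)
Nullable: {A}


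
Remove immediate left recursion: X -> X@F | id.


Left-recursive alternatives: X@F; non-recursive: id
Introduce X': X -> idX', X' -> @FX' | ε


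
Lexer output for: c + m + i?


Scan left to right, longest-match per lexeme
Tokens: ID(c), OP(+), ID(m), OP(+), ID(i)


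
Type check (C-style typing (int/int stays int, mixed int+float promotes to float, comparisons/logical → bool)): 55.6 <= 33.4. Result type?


Operand types: float <= float
Rule: comparison yields bool
Result type: bool


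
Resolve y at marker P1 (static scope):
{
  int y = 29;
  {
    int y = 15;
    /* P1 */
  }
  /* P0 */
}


y declared in the same block as P1
y = 15


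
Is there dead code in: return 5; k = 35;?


statement follows a return and is unreachable
Dead: 'k = 35'


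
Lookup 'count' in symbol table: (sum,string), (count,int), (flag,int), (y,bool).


Lookup 'count' → type int


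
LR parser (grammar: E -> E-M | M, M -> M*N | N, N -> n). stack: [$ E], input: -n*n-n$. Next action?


shift '-' to continue E -> E-M
Action: shift


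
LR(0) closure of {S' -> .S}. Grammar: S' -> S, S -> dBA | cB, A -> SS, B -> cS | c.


Start: S' -> .S
For each item with dot before a nonterminal B, add B -> .γ for every B-production
Closure: [S' -> .S, S -> .dBA, S -> .cB]


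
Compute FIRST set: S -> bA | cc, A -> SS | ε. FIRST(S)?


Per alternative of S: FIRST(bA) = {b}; FIRST(cc) = {c}
FIRST(S) = {b, c}


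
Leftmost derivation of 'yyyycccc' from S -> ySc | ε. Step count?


Derivation: S => ySc => yyScc => yyySccc => yyyyScccc => yyyycccc
Steps: 5


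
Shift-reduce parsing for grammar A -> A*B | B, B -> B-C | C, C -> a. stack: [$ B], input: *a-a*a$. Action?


lookahead ∉ {-} so B won't extend; reduce A -> B
Action: reduce (A -> B)


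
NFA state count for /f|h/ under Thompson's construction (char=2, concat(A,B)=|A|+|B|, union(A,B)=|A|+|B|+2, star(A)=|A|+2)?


Syntax tree has 2 char leaf(s), 1 union(s), 0 star(s)
chars contribute 2×2 = 4; each union adds +2; each star adds +2
Total: 4 + 2 + 0 = 6 states


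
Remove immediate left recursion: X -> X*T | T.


Left-recursive alternatives: X*T; non-recursive: T
Introduce X': X -> TX', X' -> *TX' | ε


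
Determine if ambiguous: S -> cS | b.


right-linear, alternatives start with distinct terminals 'c' vs 'b': unique leftmost derivation
Unambiguous


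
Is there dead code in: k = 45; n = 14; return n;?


k is assigned but never read
Dead: 'k = 45'


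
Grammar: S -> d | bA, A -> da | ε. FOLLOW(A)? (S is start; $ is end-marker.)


$ ∈ FOLLOW(S). For each A -> αBβ: add FIRST(β)\{ε} to FOLLOW(B); if β nullable, add FOLLOW(A).
FOLLOW(A) = {$}


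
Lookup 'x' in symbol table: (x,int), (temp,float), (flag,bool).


Lookup 'x' → type int


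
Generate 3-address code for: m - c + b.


Break into single-operator statements:
t1 = m - c
t2 = t1 + b


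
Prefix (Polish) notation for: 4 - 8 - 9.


left-to-right (same/higher precedence on left): tree is (- (- 4 8) 9)
Prefix: - - 4 8 9


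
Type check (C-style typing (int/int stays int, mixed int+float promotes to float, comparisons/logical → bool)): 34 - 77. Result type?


Operand types: int - int
Rule: mixed int/float promotes to float; int/int stays int
Result type: int


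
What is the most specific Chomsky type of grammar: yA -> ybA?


LHS has context (more than one symbol) and |LHS| ≤ |RHS|
Classification: Type 1 (Context-Sensitive)


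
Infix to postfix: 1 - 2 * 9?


* has higher precedence, evaluate 2*9 first
Postfix: 1 2 9 * -


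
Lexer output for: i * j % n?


Scan left to right, longest-match per lexeme
Tokens: ID(i), OP(*), ID(j), OP(%), ID(n)


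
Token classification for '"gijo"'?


Pattern: double-quoted sequence
Type: STRING_LITERAL


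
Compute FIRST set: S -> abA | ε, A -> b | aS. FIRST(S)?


Per alternative of S: FIRST(abA) = {a}; FIRST(ε) = {ε}
FIRST(S) = {a, ε}


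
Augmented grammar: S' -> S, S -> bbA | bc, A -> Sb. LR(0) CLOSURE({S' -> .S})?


Start: S' -> .S
For each item with dot before a nonterminal B, add B -> .γ for every B-production
Closure: [S' -> .S, S -> .bbA, S -> .bc]


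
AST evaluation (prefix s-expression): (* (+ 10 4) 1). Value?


Evaluate inner: (+ 10 4) = 14
Evaluate root: (* 14 1) = 14
Result: 14


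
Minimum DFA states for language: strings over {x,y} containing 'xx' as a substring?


KMP-style automaton: 2 progress states + 1 absorbing accept = 3
Minimal DFA: 3 states


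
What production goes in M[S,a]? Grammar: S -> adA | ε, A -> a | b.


For [S, a]: 'a' ∈ FIRST(adA)
Entry: S -> adA


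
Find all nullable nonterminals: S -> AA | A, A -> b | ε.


A nonterminal is nullable iff some alternative derives ε (directly, or every symbol in it is nullable)
Nullable: {A, S}


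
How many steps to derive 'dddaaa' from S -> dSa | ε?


Derivation: S => dSa => ddSaa => dddSaaa => dddaaa
Steps: 4


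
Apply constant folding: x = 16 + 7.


16 + 7 = 23 at compile time
Optimized: x = 23


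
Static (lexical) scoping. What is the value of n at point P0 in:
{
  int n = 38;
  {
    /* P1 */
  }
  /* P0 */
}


n declared in the same block as P0
n = 38


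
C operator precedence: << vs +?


'+' is additive (level 9); '<<' is shift (level 8)
Higher level binds tighter
'+' has higher precedence than '<<'


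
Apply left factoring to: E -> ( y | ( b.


Common prefix: '('
Factored: E -> ( E', E' -> y | b


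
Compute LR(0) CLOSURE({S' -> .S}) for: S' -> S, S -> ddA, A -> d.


Start: S' -> .S
For each item with dot before a nonterminal B, add B -> .γ for every B-production
Closure: [S' -> .S, S -> .ddA]


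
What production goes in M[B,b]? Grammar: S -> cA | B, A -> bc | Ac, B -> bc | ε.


For [B, b]: 'b' ∈ FIRST(bc)
Entry: B -> bc


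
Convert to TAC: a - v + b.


Break into single-operator statements:
t1 = a - v
t2 = t1 + b


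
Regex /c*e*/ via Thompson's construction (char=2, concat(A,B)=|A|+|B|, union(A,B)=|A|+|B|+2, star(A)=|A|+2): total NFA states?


Syntax tree has 2 char leaf(s), 0 union(s), 2 star(s)
chars contribute 2×2 = 4; each union adds +2; each star adds +2
Total: 4 + 0 + 4 = 8 states


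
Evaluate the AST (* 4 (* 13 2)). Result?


Evaluate inner: (* 13 2) = 26
Evaluate root: (* 4 26) = 104
Result: 104


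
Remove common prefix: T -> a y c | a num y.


Common prefix: 'a'
Factored: T -> a T', T' -> y c | num y


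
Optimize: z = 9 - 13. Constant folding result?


9 - 13 = -4 at compile time
Optimized: z = -4


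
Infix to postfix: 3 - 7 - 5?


Left to right (same or higher precedence on left)
Postfix: 3 7 - 5 -


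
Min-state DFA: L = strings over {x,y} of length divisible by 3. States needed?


Track length mod 3: states 0..2, accept at 0
Minimal DFA: 3 states


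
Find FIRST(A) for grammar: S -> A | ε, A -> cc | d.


Per alternative of A: FIRST(cc) = {c}; FIRST(d) = {d}
FIRST(A) = {c, d}


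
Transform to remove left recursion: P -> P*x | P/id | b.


Left-recursive alternatives: P*x, P/id; non-recursive: b
Introduce P': P -> bP', P' -> *xP' | /idP' | ε


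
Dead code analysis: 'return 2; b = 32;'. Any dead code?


statement follows a return and is unreachable
Dead: 'b = 32'


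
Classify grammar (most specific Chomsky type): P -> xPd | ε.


Single nonterminal LHS, but x^n d^n is not regular
Classification: Type 2 (Context-Free)


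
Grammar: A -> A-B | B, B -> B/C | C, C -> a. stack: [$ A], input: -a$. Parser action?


shift '-' to continue A -> A-B
Action: shift


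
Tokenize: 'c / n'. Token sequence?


Scan left to right, longest-match per lexeme
Tokens: ID(c), OP(/), ID(n)


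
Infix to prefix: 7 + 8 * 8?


'*' binds tighter: tree is (+ 7 (* 8 8))
Prefix: + 7 * 8 8


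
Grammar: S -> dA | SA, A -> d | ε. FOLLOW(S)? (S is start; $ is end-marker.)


$ ∈ FOLLOW(S). For each A -> αBβ: add FIRST(β)\{ε} to FOLLOW(B); if β nullable, add FOLLOW(A).
FOLLOW(S) = {$, d}


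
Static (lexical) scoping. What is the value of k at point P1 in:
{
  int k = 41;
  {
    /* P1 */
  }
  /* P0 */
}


P1's block does not declare k; resolves to the enclosing declaration at depth 0
k = 41


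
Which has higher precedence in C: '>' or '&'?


'>' is relational (level 7); '&' is bitwise AND (level 5)
Higher level binds tighter
'>' has higher precedence than '&'


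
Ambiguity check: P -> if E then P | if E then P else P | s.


dangling else: 'if E then if E then s else s' parses two ways
Ambiguous


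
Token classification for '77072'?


Pattern: digits only
Type: INTEGER_LITERAL


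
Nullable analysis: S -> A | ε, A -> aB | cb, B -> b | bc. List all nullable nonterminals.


A nonterminal is nullable iff some alternative derives ε (directly, or every symbol in it is nullable)
Nullable: {S}


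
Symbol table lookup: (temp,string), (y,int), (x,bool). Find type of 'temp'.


Lookup 'temp' → type string


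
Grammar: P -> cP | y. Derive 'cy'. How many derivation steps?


Derivation: P => cP => cy
Steps: 2


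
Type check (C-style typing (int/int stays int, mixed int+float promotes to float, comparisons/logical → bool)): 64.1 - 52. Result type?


Operand types: float - int
Rule: mixed int/float promotes to float; int/int stays int
Result type: float


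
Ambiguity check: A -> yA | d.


right-linear, alternatives start with distinct terminals 'y' vs 'd': unique leftmost derivation
Unambiguous


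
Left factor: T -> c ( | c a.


Common prefix: 'c'
Factored: T -> c T', T' -> ( | a


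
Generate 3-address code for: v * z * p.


Break into single-operator statements:
t1 = v * z
t2 = t1 * p


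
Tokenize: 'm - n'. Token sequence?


Scan left to right, longest-match per lexeme
Tokens: ID(m), OP(-), ID(n)


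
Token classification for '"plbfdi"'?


Pattern: double-quoted sequence
Type: STRING_LITERAL


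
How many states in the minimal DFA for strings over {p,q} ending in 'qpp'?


Track the longest suffix of input matching a prefix of 'qpp': 4 classes (prefixes of length 0..3)
Minimal DFA: 4 states


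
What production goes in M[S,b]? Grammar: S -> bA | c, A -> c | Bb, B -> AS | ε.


For [S, b]: 'b' ∈ FIRST(bA)
Entry: S -> bA


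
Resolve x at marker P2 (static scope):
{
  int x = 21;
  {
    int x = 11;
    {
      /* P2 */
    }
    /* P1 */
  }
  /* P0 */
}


P2's block does not declare x; resolves to the enclosing declaration at depth 1
x = 11


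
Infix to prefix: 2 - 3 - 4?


left-to-right (same/higher precedence on left): tree is (- (- 2 3) 4)
Prefix: - - 2 3 4


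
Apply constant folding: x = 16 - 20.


16 - 20 = -4 at compile time
Optimized: x = -4


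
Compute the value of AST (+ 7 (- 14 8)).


Evaluate inner: (- 14 8) = 6
Evaluate root: (+ 7 6) = 13
Result: 13


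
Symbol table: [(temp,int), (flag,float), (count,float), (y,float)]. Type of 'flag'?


Lookup 'flag' → type float


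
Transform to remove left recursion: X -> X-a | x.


Left-recursive alternatives: X-a; non-recursive: x
Introduce X': X -> xX', X' -> -aX' | ε


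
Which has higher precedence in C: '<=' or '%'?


'%' is multiplicative (level 10); '<=' is relational (level 7)
Higher level binds tighter
'%' has higher precedence than '<='


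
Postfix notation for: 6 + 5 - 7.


Left to right (same or higher precedence on left)
Postfix: 6 5 + 7 -


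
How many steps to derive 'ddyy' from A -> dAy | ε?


Derivation: A => dAy => ddAyy => ddyy
Steps: 3


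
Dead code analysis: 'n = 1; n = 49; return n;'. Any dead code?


first assignment to n is overwritten before any read
Dead: 'n = 1'


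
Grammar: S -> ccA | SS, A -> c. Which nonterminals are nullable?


A nonterminal is nullable iff some alternative derives ε (directly, or every symbol in it is nullable)
Nullable: {}


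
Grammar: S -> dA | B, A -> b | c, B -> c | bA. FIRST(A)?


Per alternative of A: FIRST(b) = {b}; FIRST(c) = {c}
FIRST(A) = {b, c}


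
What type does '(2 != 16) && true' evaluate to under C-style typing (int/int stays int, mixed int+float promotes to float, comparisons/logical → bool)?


Operand types: bool && bool
Rule: logical operators take bool operands and yield bool
Result type: bool


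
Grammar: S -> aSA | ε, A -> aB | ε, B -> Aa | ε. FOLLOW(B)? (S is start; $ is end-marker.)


$ ∈ FOLLOW(S). For each A -> αBβ: add FIRST(β)\{ε} to FOLLOW(B); if β nullable, add FOLLOW(A).
FOLLOW(B) = {$, a}


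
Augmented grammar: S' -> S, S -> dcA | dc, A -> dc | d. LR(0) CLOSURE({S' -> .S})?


Start: S' -> .S
For each item with dot before a nonterminal B, add B -> .γ for every B-production
Closure: [S' -> .S, S -> .dcA, S -> .dc]


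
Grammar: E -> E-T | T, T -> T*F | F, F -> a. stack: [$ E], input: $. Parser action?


start symbol E on stack, input exhausted
Action: accept


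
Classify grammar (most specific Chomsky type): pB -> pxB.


LHS has context (more than one symbol) and |LHS| ≤ |RHS|
Classification: Type 1 (Context-Sensitive)


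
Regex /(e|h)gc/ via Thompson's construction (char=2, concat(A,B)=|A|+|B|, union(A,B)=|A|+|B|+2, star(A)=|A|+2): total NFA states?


Syntax tree has 4 char leaf(s), 1 union(s), 0 star(s)
chars contribute 4×2 = 8; each union adds +2; each star adds +2
Total: 8 + 2 + 0 = 10 states


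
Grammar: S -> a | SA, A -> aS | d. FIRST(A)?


Per alternative of A: FIRST(aS) = {a}; FIRST(d) = {d}
FIRST(A) = {a, d}


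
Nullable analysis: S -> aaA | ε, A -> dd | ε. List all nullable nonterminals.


A nonterminal is nullable iff some alternative derives ε (directly, or every symbol in it is nullable)
Nullable: {A, S}


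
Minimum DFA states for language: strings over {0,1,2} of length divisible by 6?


Track length mod 6: states 0..5, accept at 0
Minimal DFA: 6 states


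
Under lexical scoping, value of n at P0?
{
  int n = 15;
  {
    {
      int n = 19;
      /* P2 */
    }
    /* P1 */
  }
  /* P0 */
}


n declared in the same block as P0
n = 15


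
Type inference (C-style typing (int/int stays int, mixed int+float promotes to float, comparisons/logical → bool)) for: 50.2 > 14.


Operand types: float > int
Rule: comparison yields bool
Result type: bool


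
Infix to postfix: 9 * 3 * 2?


Left to right (same or higher precedence on left)
Postfix: 9 3 * 2 *


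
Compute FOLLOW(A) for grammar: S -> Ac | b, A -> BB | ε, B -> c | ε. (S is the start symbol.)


$ ∈ FOLLOW(S). For each A -> αBβ: add FIRST(β)\{ε} to FOLLOW(B); if β nullable, add FOLLOW(A).
FOLLOW(A) = {c}


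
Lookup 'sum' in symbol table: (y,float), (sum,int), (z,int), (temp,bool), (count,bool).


Lookup 'sum' → type int


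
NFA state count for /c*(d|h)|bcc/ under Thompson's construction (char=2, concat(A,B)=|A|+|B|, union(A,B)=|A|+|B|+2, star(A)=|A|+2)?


Syntax tree has 6 char leaf(s), 2 union(s), 1 star(s)
chars contribute 6×2 = 12; each union adds +2; each star adds +2
Total: 12 + 4 + 2 = 18 states


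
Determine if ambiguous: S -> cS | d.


right-linear, alternatives start with distinct terminals 'c' vs 'd': unique leftmost derivation
Unambiguous


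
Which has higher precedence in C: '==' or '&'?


'==' is equality (level 6); '&' is bitwise AND (level 5)
Higher level binds tighter
'==' has higher precedence than '&'


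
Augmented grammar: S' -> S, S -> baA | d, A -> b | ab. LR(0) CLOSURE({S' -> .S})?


Start: S' -> .S
For each item with dot before a nonterminal B, add B -> .γ for every B-production
Closure: [S' -> .S, S -> .baA, S -> .d]


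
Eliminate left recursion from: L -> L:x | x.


Left-recursive alternatives: L:x; non-recursive: x
Introduce L': L -> xL', L' -> :xL' | ε


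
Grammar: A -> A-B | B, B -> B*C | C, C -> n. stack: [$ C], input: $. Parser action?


'C' (not preceded by B*) is the handle for B -> C
Action: reduce (B -> C)


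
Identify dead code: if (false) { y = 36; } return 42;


condition is constant false, so the whole block is unreachable
Dead: 'if (false) { y = 36; }'


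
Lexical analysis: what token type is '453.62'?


Pattern: digits with a decimal point
Type: FLOAT_LITERAL


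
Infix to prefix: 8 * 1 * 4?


left-to-right (same/higher precedence on left): tree is (* (* 8 1) 4)
Prefix: * * 8 1 4


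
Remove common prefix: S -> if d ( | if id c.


Common prefix: 'if'
Factored: S -> if S', S' -> d ( | id c


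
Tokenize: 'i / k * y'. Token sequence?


Scan left to right, longest-match per lexeme
Tokens: ID(i), OP(/), ID(k), OP(*), ID(y)


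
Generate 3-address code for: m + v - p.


Break into single-operator statements:
t1 = m + v
t2 = t1 - p


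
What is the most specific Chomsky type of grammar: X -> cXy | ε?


Single nonterminal LHS, but c^n y^n is not regular
Classification: Type 2 (Context-Free)


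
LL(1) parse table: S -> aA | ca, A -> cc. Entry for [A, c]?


For [A, c]: 'c' ∈ FIRST(cc)
Entry: A -> cc


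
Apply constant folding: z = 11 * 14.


11 * 14 = 154 at compile time
Optimized: z = 154


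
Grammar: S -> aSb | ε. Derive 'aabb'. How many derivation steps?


Derivation: S => aSb => aaSbb => aabb
Steps: 3


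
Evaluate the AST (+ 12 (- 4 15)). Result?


Evaluate inner: (- 4 15) = -11
Evaluate root: (+ 12 -11) = 1
Result: 1


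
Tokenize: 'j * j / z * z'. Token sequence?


Scan left to right, longest-match per lexeme
Tokens: ID(j), OP(*), ID(j), OP(/), ID(z), OP(*), ID(z)


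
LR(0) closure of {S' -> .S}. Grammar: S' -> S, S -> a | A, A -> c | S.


Start: S' -> .S
For each item with dot before a nonterminal B, add B -> .γ for every B-production
Closure: [S' -> .S, S -> .a, S -> .A, A -> .c, A -> .S]


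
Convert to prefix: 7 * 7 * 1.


left-to-right (same/higher precedence on left): tree is (* (* 7 7) 1)
Prefix: * * 7 7 1


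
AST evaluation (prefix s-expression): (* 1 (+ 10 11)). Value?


Evaluate inner: (+ 10 11) = 21
Evaluate root: (* 1 21) = 21
Result: 21


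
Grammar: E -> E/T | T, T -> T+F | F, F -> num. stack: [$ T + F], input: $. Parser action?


handle 'T+F' on top
Action: reduce (T -> T+F)


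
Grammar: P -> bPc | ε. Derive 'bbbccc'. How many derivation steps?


Derivation: P => bPc => bbPcc => bbbPccc => bbbccc
Steps: 4


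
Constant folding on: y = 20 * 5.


20 * 5 = 100 at compile time
Optimized: y = 100


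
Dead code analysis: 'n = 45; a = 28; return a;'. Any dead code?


n is assigned but never read
Dead: 'n = 45'


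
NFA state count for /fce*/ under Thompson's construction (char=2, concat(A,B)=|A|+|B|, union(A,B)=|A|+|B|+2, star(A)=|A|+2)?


Syntax tree has 3 char leaf(s), 0 union(s), 1 star(s)
chars contribute 3×2 = 6; each union adds +2; each star adds +2
Total: 6 + 0 + 2 = 8 states


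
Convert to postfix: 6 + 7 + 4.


Left to right (same or higher precedence on left)
Postfix: 6 7 + 4 +


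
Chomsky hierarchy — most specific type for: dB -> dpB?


LHS has context (more than one symbol) and |LHS| ≤ |RHS|
Classification: Type 1 (Context-Sensitive)


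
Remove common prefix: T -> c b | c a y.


Common prefix: 'c'
Factored: T -> c T', T' -> b | a y


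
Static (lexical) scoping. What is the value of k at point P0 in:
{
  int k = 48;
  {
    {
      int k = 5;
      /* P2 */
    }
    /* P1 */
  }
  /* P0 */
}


k declared in the same block as P0
k = 48


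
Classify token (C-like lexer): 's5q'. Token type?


Pattern: letter/underscore followed by alphanumerics, not a keyword
Type: IDENTIFIER


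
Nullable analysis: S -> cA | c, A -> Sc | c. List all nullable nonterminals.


A nonterminal is nullable iff some alternative derives ε (directly, or every symbol in it is nullable)
Nullable: {}


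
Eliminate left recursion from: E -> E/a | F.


Left-recursive alternatives: E/a; non-recursive: F
Introduce E': E -> FE', E' -> /aE' | ε


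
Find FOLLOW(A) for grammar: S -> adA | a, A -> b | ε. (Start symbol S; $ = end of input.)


$ ∈ FOLLOW(S). For each A -> αBβ: add FIRST(β)\{ε} to FOLLOW(B); if β nullable, add FOLLOW(A).
FOLLOW(A) = {$}


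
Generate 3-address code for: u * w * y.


Break into single-operator statements:
t1 = u * w
t2 = t1 * y


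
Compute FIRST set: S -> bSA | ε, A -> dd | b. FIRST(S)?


Per alternative of S: FIRST(bSA) = {b}; FIRST(ε) = {ε}
FIRST(S) = {b, ε}


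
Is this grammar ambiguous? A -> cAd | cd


balanced c^n…d^n: each string has a unique parse
Unambiguous


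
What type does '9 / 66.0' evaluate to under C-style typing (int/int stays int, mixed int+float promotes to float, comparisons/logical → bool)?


Operand types: int / float
Rule: mixed int/float promotes to float; int/int stays int
Result type: float


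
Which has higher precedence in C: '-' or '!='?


'-' is additive (level 9); '!=' is equality (level 6)
Higher level binds tighter
'-' has higher precedence than '!='


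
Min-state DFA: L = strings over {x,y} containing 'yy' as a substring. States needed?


KMP-style automaton: 2 progress states + 1 absorbing accept = 3
Minimal DFA: 3 states


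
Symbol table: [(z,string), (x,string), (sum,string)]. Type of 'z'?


Lookup 'z' → type string


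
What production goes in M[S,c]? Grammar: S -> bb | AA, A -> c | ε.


For [S, c]: 'c' ∈ FIRST(AA)
Entry: S -> AA


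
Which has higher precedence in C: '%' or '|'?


'%' is multiplicative (level 10); '|' is bitwise OR (level 3)
Higher level binds tighter
'%' has higher precedence than '|'


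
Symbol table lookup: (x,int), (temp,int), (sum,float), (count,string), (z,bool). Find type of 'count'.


Lookup 'count' → type string


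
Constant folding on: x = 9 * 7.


9 * 7 = 63 at compile time
Optimized: x = 63


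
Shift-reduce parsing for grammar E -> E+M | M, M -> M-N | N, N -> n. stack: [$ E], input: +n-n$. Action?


shift '+' to continue E -> E+M
Action: shift


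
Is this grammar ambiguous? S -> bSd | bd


balanced b^n…d^n: each string has a unique parse
Unambiguous


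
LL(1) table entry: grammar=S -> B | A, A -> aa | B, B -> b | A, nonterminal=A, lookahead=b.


For [A, b]: 'b' ∈ FIRST(B)
Entry: A -> B


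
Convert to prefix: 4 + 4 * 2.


'*' binds tighter: tree is (+ 4 (* 4 2))
Prefix: + 4 * 4 2


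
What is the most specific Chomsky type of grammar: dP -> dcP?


LHS has context (more than one symbol) and |LHS| ≤ |RHS|
Classification: Type 1 (Context-Sensitive)


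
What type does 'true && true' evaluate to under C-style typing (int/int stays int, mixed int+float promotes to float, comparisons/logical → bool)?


Operand types: bool && bool
Rule: logical operators take bool operands and yield bool
Result type: bool


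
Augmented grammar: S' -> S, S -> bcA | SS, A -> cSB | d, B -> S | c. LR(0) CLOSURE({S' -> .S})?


Start: S' -> .S
For each item with dot before a nonterminal B, add B -> .γ for every B-production
Closure: [S' -> .S, S -> .bcA, S -> .SS]


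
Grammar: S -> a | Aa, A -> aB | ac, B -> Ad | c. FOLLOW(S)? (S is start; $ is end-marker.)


$ ∈ FOLLOW(S). For each A -> αBβ: add FIRST(β)\{ε} to FOLLOW(B); if β nullable, add FOLLOW(A).
FOLLOW(S) = {$}


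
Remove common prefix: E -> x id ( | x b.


Common prefix: 'x'
Factored: E -> x E', E' -> id ( | b


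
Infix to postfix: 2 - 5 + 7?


Left to right (same or higher precedence on left)
Postfix: 2 5 - 7 +


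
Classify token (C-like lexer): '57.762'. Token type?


Pattern: digits with a decimal point
Type: FLOAT_LITERAL


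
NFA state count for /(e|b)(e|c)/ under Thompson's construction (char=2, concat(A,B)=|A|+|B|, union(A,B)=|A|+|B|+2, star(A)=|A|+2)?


Syntax tree has 4 char leaf(s), 2 union(s), 0 star(s)
chars contribute 4×2 = 8; each union adds +2; each star adds +2
Total: 8 + 4 + 0 = 12 states


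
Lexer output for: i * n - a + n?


Scan left to right, longest-match per lexeme
Tokens: ID(i), OP(*), ID(n), OP(-), ID(a), OP(+), ID(n)


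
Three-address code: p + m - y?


Break into single-operator statements:
t1 = p + m
t2 = t1 - y


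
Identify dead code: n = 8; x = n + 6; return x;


n is read by x's definition; x is returned
No dead code


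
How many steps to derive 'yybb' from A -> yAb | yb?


Derivation: A => yAb => yybb
Steps: 2


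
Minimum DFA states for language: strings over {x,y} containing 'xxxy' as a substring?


KMP-style automaton: 4 progress states + 1 absorbing accept = 5
Minimal DFA: 5 states


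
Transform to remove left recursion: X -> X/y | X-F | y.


Left-recursive alternatives: X/y, X-F; non-recursive: y
Introduce X': X -> yX', X' -> /yX' | -FX' | ε


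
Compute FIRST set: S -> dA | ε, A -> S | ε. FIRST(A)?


Per alternative of A: FIRST(S) = {d, ε}; FIRST(ε) = {ε}
FIRST(A) = {d, ε}


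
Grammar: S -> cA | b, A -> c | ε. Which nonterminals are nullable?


A nonterminal is nullable iff some alternative derives ε (directly, or every symbol in it is nullable)
Nullable: {A}


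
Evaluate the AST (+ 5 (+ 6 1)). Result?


Evaluate inner: (+ 6 1) = 7
Evaluate root: (+ 5 7) = 12
Result: 12


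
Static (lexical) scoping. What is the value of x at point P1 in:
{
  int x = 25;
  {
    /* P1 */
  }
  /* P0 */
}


P1's block does not declare x; resolves to the enclosing declaration at depth 0
x = 25


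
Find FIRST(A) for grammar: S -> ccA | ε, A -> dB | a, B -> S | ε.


Per alternative of A: FIRST(dB) = {d}; FIRST(a) = {a}
FIRST(A) = {a, d}


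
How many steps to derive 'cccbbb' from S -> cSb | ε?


Derivation: S => cSb => ccSbb => cccSbbb => cccbbb
Steps: 4


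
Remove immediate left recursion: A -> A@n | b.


Left-recursive alternatives: A@n; non-recursive: b
Introduce A': A -> bA', A' -> @nA' | ε


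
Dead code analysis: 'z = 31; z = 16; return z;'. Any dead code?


first assignment to z is overwritten before any read
Dead: 'z = 31'


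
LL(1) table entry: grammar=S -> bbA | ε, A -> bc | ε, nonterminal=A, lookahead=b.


For [A, b]: 'b' ∈ FIRST(bc)
Entry: A -> bc
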